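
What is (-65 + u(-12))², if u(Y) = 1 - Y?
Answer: 2704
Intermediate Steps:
(-65 + u(-12))² = (-65 + (1 - 1*(-12)))² = (-65 + (1 + 12))² = (-65 + 13)² = (-52)² = 2704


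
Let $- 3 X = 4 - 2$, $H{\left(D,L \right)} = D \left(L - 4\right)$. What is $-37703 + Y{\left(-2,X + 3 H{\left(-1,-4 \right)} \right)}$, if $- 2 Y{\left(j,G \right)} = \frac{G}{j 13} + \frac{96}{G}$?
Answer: $- \frac{102933581}{2730} \approx -37705.0$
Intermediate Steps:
$H{\left(D,L \right)} = D \left(-4 + L\right)$
$X = - \frac{2}{3}$ ($X = - \frac{4 - 2}{3} = \left(- \frac{1}{3}\right) 2 = - \frac{2}{3} \approx -0.66667$)
$Y{\left(j,G \right)} = - \frac{48}{G} - \frac{G}{26 j}$ ($Y{\left(j,G \right)} = - \frac{\frac{G}{j 13} + \frac{96}{G}}{2} = - \frac{\frac{G}{13 j} + \frac{96}{G}}{2} = - \frac{\frac{96}{G} + \frac{G}{13 j}}{2} = - \frac{48}{G} - \frac{G}{26 j}$)
$-37703 + Y{\left(-2,X + 3 H{\left(-1,-4 \right)} \right)} = -37703 - \left(\frac{48}{- \frac{2}{3} + 3 \left(- (-4 - 4)\right)} + \frac{- \frac{2}{3} + 3 \left(- (-4 - 4)\right)}{26 \left(-2\right)}\right) = -37703 - \left(\frac{48}{- \frac{2}{3} + 3 \left(\left(-1\right) \left(-8\right)\right)} + \frac{1}{26} \left(- \frac{2}{3} + 3 \left(\left(-1\right) \left(-8\right)\right)\right) \left(- \frac{1}{2}\right)\right) = -37703 - \left(\frac{48}{- \frac{2}{3} + 3 \cdot 8} + \frac{1}{26} \left(- \frac{2}{3} + 3 \cdot 8\right) \left(- \frac{1}{2}\right)\right) = -37703 - \left(\frac{48}{- \frac{2}{3} + 24} + \frac{1}{26} \left(- \frac{2}{3} + 24\right) \left(- \frac{1}{2}\right)\right) = -37703 - \left(- \frac{35}{78} + \frac{72}{35}\right) = -37703 + \left(\left(-48\right) \frac{3}{70} + \frac{35}{78}\right) = -37703 + \left(- \frac{72}{35} + \frac{35}{78}\right) = -37703 - \frac{4391}{2730} = - \frac{102933581}{2730}$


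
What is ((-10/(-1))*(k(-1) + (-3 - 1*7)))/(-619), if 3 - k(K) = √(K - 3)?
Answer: 70/619 + 20*I/619 ≈ 0.11309 + 0.03231*I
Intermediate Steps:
k(K) = 3 - √(-3 + K) (k(K) = 3 - √(K - 3) = 3 - √(-3 + K))
((-10/(-1))*(k(-1) + (-3 - 1*7)))/(-619) = ((-10/(-1))*((3 - √(-3 - 1)) + (-3 - 1*7)))/(-619) = ((-10*(-1))*((3 - √(-4)) + (-3 - 7)))*(-1/619) = (10*((3 - 2*I) - 10))*(-1/619) = (10*(-7 - 2*I))*(-1/619) = (-70 - 20*I)*(-1/619) = 70/619 + 20*I/619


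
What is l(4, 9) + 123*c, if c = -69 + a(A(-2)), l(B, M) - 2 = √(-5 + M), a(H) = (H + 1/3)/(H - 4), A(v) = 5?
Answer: -7827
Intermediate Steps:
a(H) = (⅓ + H)/(-4 + H) (a(H) = (H + ⅓)/(-4 + H) = (⅓ + H)/(-4 + H))
l(B, M) = 2 + √(-5 + M)
c = -191/3 (c = -69 + (⅓ + 5)/(-4 + 5) = -69 + (16/3)/1 = -69 + 1*(16/3) = -69 + 16/3 = -191/3 ≈ -63.667)
l(4, 9) + 123*c = (2 + √(-5 + 9)) + 123*(-191/3) = (2 + √4) - 7831 = (2 + 2) - 7831 = 4 - 7831 = -7827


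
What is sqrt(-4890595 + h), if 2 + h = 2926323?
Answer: I*sqrt(1964274) ≈ 1401.5*I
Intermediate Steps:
h = 2926321 (h = -2 + 2926323 = 2926321)
sqrt(-4890595 + h) = sqrt(-4890595 + 2926321) = sqrt(-1964274) = I*sqrt(1964274)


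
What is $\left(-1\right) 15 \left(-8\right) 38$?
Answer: $4560$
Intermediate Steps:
$\left(-1\right) 15 \left(-8\right) 38 = \left(-15\right) \left(-8\right) 38 = 120 \cdot 38 = 4560$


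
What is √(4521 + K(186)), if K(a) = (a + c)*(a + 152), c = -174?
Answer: 3*√953 ≈ 92.612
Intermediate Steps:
K(a) = (-174 + a)*(152 + a) (K(a) = (a - 174)*(a + 152) = (-174 + a)*(152 + a))
√(4521 + K(186)) = √(4521 + (-26448 + 186² - 22*186)) = √(4521 + (-26448 + 34596 - 4092)) = √(4521 + 4056) = √8577 = 3*√953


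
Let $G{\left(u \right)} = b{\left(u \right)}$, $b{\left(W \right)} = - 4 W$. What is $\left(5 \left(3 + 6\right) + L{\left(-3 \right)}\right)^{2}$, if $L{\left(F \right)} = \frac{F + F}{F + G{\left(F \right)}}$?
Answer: $\frac{17689}{9} \approx 1965.4$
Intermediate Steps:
$G{\left(u \right)} = - 4 u$
$L{\left(F \right)} = - \frac{2}{3}$ ($L{\left(F \right)} = \frac{F + F}{F - 4 F} = \frac{2 F}{\left(-3\right) F} = 2 F \left(- \frac{1}{3 F}\right) = - \frac{2}{3}$)
$\left(5 \left(3 + 6\right) + L{\left(-3 \right)}\right)^{2} = \left(5 \left(3 + 6\right) - \frac{2}{3}\right)^{2} = \left(5 \cdot 9 - \frac{2}{3}\right)^{2} = \left(45 - \frac{2}{3}\right)^{2} = \left(\frac{133}{3}\right)^{2} = \frac{17689}{9}$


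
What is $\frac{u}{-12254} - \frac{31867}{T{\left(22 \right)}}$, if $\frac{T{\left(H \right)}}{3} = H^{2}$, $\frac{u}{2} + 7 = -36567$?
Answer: $- \frac{1174741}{73524} \approx -15.978$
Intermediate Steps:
$u = -73148$ ($u = -14 + 2 \left(-36567\right) = -14 - 73134 = -73148$)
$T{\left(H \right)} = 3 H^{2}$
$\frac{u}{-12254} - \frac{31867}{T{\left(22 \right)}} = - \frac{73148}{-12254} - \frac{31867}{3 \cdot 22^{2}} = \left(-73148\right) \left(- \frac{1}{12254}\right) - \frac{31867}{3 \cdot 484} = \frac{36574}{6127} - \frac{31867}{1452} = \frac{36574}{6127} - \frac{2897}{132} = - \frac{1174741}{73524}$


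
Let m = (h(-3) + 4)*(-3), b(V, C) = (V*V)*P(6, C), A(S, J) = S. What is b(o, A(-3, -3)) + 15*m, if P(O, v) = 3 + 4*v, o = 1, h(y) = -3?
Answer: -54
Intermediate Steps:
b(V, C) = V**2*(3 + 4*C) (b(V, C) = (V*V)*(3 + 4*C) = V**2*(3 + 4*C))
m = -3 (m = (-3 + 4)*(-3) = 1*(-3) = -3)
b(o, A(-3, -3)) + 15*m = 1**2*(3 + 4*(-3)) + 15*(-3) = 1*(3 - 12) - 45 = 1*(-9) - 45 = -9 - 45 = -54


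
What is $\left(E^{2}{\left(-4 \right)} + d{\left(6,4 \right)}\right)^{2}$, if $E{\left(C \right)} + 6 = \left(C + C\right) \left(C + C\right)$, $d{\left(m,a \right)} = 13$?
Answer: $11404129$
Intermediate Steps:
$E{\left(C \right)} = -6 + 4 C^{2}$ ($E{\left(C \right)} = -6 + \left(C + C\right) \left(C + C\right) = -6 + 2 C 2 C = -6 + 4 C^{2}$)
$\left(E^{2}{\left(-4 \right)} + d{\left(6,4 \right)}\right)^{2} = \left(\left(-6 + 4 \left(-4\right)^{2}\right)^{2} + 13\right)^{2} = \left(\left(-6 + 4 \cdot 16\right)^{2} + 13\right)^{2} = \left(\left(-6 + 64\right)^{2} + 13\right)^{2} = \left(58^{2} + 13\right)^{2} = \left(3364 + 13\right)^{2} = 3377^{2} = 11404129$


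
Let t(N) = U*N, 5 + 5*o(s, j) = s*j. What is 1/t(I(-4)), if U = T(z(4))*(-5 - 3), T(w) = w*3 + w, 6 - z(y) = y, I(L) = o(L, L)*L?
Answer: 5/2816 ≈ 0.0017756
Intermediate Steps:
o(s, j) = -1 + j*s/5 (o(s, j) = -1 + (s*j)/5 = -1 + (j*s)/5 = -1 + j*s/5)
I(L) = L*(-1 + L²/5) (I(L) = (-1 + L*L/5)*L = (-1 + L²/5)*L = L*(-1 + L²/5))
z(y) = 6 - y
T(w) = 4*w (T(w) = 3*w + w = 4*w)
U = -64 (U = (4*(6 - 1*4))*(-5 - 3) = (4*(6 - 4))*(-8) = (4*2)*(-8) = 8*(-8) = -64)
t(N) = -64*N
1/t(I(-4)) = 1/(-64*(-1*(-4) + (⅕)*(-4)³)) = 1/(-64*(4 + (⅕)*(-64))) = 1/(-64*(4 - 64/5)) = 1/(-64*(-44/5)) = 1/(2816/5) = 5/2816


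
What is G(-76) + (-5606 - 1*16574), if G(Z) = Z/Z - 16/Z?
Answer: -421397/19 ≈ -22179.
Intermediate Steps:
G(Z) = 1 - 16/Z
G(-76) + (-5606 - 1*16574) = (-16 - 76)/(-76) + (-5606 - 1*16574) = -1/76*(-92) + (-5606 - 16574) = 23/19 - 22180 = -421397/19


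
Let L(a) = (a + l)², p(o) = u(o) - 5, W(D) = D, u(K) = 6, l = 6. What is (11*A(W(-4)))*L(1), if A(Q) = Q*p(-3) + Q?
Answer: -4312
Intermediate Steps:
p(o) = 1 (p(o) = 6 - 5 = 1)
A(Q) = 2*Q (A(Q) = Q*1 + Q = Q + Q = 2*Q)
L(a) = (6 + a)² (L(a) = (a + 6)² = (6 + a)²)
(11*A(W(-4)))*L(1) = (11*(2*(-4)))*(6 + 1)² = (11*(-8))*7² = -88*49 = -4312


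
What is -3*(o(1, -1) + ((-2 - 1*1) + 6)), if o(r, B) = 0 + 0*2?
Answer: -9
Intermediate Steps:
o(r, B) = 0 (o(r, B) = 0 + 0 = 0)
-3*(o(1, -1) + ((-2 - 1*1) + 6)) = -3*(0 + ((-2 - 1*1) + 6)) = -3*(0 + ((-2 - 1) + 6)) = -3*(0 + (-3 + 6)) = -3*(0 + 3) = -3*3 = -9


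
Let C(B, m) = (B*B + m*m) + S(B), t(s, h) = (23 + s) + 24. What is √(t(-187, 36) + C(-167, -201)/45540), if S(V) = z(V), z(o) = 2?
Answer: 9*I*√2736195/1265 ≈ 11.769*I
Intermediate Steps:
S(V) = 2
t(s, h) = 47 + s
C(B, m) = 2 + B² + m² (C(B, m) = (B*B + m*m) + 2 = (B² + m²) + 2 = 2 + B² + m²)
√(t(-187, 36) + C(-167, -201)/45540) = √((47 - 187) + (2 + (-167)² + (-201)²)/45540) = √(-140 + (2 + 27889 + 40401)*(1/45540)) = √(-140 + 68292*(1/45540)) = √(-140 + 1897/1265) = √(-175203/1265) = 9*I*√2736195/1265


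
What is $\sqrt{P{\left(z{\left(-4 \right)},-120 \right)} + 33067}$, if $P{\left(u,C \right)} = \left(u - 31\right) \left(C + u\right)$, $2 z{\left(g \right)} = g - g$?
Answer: $\sqrt{36787} \approx 191.8$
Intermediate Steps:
$z{\left(g \right)} = 0$ ($z{\left(g \right)} = \frac{g - g}{2} = \frac{1}{2} \cdot 0 = 0$)
$P{\left(u,C \right)} = \left(-31 + u\right) \left(C + u\right)$
$\sqrt{P{\left(z{\left(-4 \right)},-120 \right)} + 33067} = \sqrt{\left(0^{2} - -3720 - 0 - 0\right) + 33067} = \sqrt{\left(0 + 3720 + 0 + 0\right) + 33067} = \sqrt{3720 + 33067} = \sqrt{36787}$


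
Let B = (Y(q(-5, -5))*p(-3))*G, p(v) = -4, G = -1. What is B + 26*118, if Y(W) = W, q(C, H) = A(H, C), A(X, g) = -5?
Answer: 3048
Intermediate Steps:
q(C, H) = -5
B = -20 (B = -5*(-4)*(-1) = 20*(-1) = -20)
B + 26*118 = -20 + 26*118 = -20 + 3068 = 3048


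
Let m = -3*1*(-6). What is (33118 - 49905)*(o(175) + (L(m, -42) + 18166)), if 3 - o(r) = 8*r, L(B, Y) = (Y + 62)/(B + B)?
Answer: -2533594762/9 ≈ -2.8151e+8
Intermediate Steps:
m = 18 (m = -3*(-6) = 18)
L(B, Y) = (62 + Y)/(2*B) (L(B, Y) = (62 + Y)/((2*B)) = (62 + Y)*(1/(2*B)) = (62 + Y)/(2*B))
o(r) = 3 - 8*r
(33118 - 49905)*(o(175) + (L(m, -42) + 18166)) = (33118 - 49905)*((3 - 8*175) + ((1/2)*(62 - 42)/18 + 18166)) = -16787*((3 - 1400) + ((1/2)*(1/18)*20 + 18166)) = -16787*(-1397 + (5/9 + 18166)) = -16787*(-1397 + 163499/9) = -16787*150926/9 = -2533594762/9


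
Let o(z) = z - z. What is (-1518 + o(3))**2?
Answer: 2304324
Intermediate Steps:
o(z) = 0
(-1518 + o(3))**2 = (-1518 + 0)**2 = (-1518)**2 = 2304324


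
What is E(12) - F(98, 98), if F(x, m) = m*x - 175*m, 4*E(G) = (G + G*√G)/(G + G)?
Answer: 60369/8 + √3/4 ≈ 7546.6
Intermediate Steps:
E(G) = (G + G^(3/2))/(8*G) (E(G) = ((G + G*√G)/(G + G))/4 = ((G + G^(3/2))/((2*G)))/4 = ((G + G^(3/2))*(1/(2*G)))/4 = ((G + G^(3/2))/(2*G))/4 = (G + G^(3/2))/(8*G))
F(x, m) = -175*m + m*x
E(12) - F(98, 98) = (⅛ + √12/8) - 98*(-175 + 98) = (⅛ + (2*√3)/8) - 98*(-77) = (⅛ + √3/4) - 1*(-7546) = (⅛ + √3/4) + 7546 = 60369/8 + √3/4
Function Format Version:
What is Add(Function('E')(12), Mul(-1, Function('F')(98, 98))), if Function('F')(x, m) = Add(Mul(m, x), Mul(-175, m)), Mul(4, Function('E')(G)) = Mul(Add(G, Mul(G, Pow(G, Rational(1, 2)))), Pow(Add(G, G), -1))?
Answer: Add(Rational(60369, 8), Mul(Rational(1, 4), Pow(3, Rational(1, 2)))) ≈ 7546.6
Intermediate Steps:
Function('E')(G) = Mul(Rational(1, 8), Pow(G, -1), Add(G, Pow(G, Rational(3, 2)))) (Function('E')(G) = Mul(Rational(1, 4), Mul(Add(G, Mul(G, Pow(G, Rational(1, 2)))), Pow(Add(G, G), -1))) = Mul(Rational(1, 4), Mul(Add(G, Pow(G, Rational(3, 2))), Pow(Mul(2, G), -1))) = Mul(Rational(1, 4), Mul(Add(G, Pow(G, Rational(3, 2))), Mul(Rational(1, 2), Pow(G, -1)))) = Mul(Rational(1, 4), Mul(Rational(1, 2), Pow(G, -1), Add(G, Pow(G, Rational(3, 2))))) = Mul(Rational(1, 8), Pow(G, -1), Add(G, Pow(G, Rational(3, 2)))))
Function('F')(x, m) = Add(Mul(-175, m), Mul(m, x))
Add(Function('E')(12), Mul(-1, Function('F')(98, 98))) = Add(Add(Rational(1, 8), Mul(Rational(1, 8), Pow(12, Rational(1, 2)))), Mul(-1, Mul(98, Add(-175, 98)))) = Add(Add(Rational(1, 8), Mul(Rational(1, 8), Mul(2, Pow(3, Rational(1, 2))))), Mul(-1, Mul(98, -77))) = Add(Add(Rational(1, 8), Mul(Rational(1, 4), Pow(3, Rational(1, 2)))), Mul(-1, -7546)) = Add(Add(Rational(1, 8), Mul(Rational(1, 4), Pow(3, Rational(1, 2)))), 7546) = Add(Rational(60369, 8), Mul(Rational(1, 4), Pow(3, Rational(1, 2))))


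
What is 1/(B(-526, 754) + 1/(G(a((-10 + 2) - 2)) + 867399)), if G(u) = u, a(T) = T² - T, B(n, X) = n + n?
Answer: -867509/912619467 ≈ -0.00095057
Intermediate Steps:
B(n, X) = 2*n
1/(B(-526, 754) + 1/(G(a((-10 + 2) - 2)) + 867399)) = 1/(2*(-526) + 1/(((-10 + 2) - 2)*(-1 + ((-10 + 2) - 2)) + 867399)) = 1/(-1052 + 1/((-8 - 2)*(-1 + (-8 - 2)) + 867399)) = 1/(-1052 + 1/(-10*(-1 - 10) + 867399)) = 1/(-1052 + 1/(-10*(-11) + 867399)) = 1/(-1052 + 1/(110 + 867399)) = 1/(-1052 + 1/867509) = 1/(-912619467/867509) = -867509/912619467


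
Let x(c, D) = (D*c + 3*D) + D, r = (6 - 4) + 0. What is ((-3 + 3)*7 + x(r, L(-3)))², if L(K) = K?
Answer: 324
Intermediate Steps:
r = 2 (r = 2 + 0 = 2)
x(c, D) = 4*D + D*c (x(c, D) = (3*D + D*c) + D = 4*D + D*c)
((-3 + 3)*7 + x(r, L(-3)))² = ((-3 + 3)*7 - 3*(4 + 2))² = (0*7 - 3*6)² = (0 - 18)² = (-18)² = 324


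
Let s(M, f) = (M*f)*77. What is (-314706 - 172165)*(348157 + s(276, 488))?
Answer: -5218835002843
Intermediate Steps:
s(M, f) = 77*M*f
(-314706 - 172165)*(348157 + s(276, 488)) = (-314706 - 172165)*(348157 + 77*276*488) = -486871*(348157 + 10370976) = -486871*10719133 = -5218835002843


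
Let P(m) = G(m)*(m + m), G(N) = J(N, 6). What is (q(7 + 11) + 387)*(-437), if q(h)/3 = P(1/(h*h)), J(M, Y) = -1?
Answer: -9131989/54 ≈ -1.6911e+5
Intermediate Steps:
G(N) = -1
P(m) = -2*m (P(m) = -(m + m) = -2*m)
q(h) = -6/h² (q(h) = 3*(-2/(h*h)) = 3*(-2/h²) = -6/h²)
(q(7 + 11) + 387)*(-437) = (-6/(7 + 11)² + 387)*(-437) = (-6/18² + 387)*(-437) = (-6*1/324 + 387)*(-437) = (-1/54 + 387)*(-437) = (20897/54)*(-437) = -9131989/54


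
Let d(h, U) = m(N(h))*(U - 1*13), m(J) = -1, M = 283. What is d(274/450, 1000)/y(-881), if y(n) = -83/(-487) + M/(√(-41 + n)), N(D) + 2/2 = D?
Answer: -36783675894/19000979699 - 66246282249*I*√922/19000979699 ≈ -1.9359 - 105.86*I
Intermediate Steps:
N(D) = -1 + D
y(n) = 83/487 + 283/√(-41 + n) (y(n) = -83/(-487) + 283/(√(-41 + n)) = -83*(-1/487) + 283/√(-41 + n) = 83/487 + 283/√(-41 + n))
d(h, U) = 13 - U (d(h, U) = -(U - 1*13) = -(U - 13) = -(-13 + U) = 13 - U)
d(274/450, 1000)/y(-881) = (13 - 1*1000)/(83/487 + 283/√(-41 - 881)) = (13 - 1000)/(83/487 + 283/√(-922)) = -987/(83/487 + 283*(-I*√922/922)) = -987/(83/487 - 283*I*√922/922)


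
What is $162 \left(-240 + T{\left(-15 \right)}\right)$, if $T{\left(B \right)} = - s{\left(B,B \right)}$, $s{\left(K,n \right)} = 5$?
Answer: $-39690$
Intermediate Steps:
$T{\left(B \right)} = -5$ ($T{\left(B \right)} = \left(-1\right) 5 = -5$)
$162 \left(-240 + T{\left(-15 \right)}\right) = 162 \left(-240 - 5\right) = 162 \left(-245\right) = -39690$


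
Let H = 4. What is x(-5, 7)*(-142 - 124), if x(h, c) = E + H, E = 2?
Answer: -1596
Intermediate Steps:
x(h, c) = 6 (x(h, c) = 2 + 4 = 6)
x(-5, 7)*(-142 - 124) = 6*(-142 - 124) = 6*(-266) = -1596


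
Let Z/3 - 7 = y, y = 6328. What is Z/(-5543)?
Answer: -19005/5543 ≈ -3.4286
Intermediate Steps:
Z = 19005 (Z = 21 + 3*6328 = 21 + 18984 = 19005)
Z/(-5543) = 19005/(-5543) = 19005*(-1/5543) = -19005/5543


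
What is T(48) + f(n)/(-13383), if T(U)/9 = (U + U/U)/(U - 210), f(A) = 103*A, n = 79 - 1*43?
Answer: -80279/26766 ≈ -2.9993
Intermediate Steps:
n = 36 (n = 79 - 43 = 36)
T(U) = 9*(1 + U)/(-210 + U) (T(U) = 9*((U + U/U)/(U - 210)) = 9*((U + 1)/(-210 + U)) = 9*((1 + U)/(-210 + U)) = 9*(1 + U)/(-210 + U))
T(48) + f(n)/(-13383) = 9*(1 + 48)/(-210 + 48) + (103*36)/(-13383) = 9*49/(-162) + 3708*(-1/13383) = 9*(-1/162)*49 - 412/1487 = -49/18 - 412/1487 = -80279/26766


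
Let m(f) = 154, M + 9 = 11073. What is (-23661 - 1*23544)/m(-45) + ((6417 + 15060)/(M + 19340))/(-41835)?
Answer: -909734338063/2967886460 ≈ -306.53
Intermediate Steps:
M = 11064 (M = -9 + 11073 = 11064)
(-23661 - 1*23544)/m(-45) + ((6417 + 15060)/(M + 19340))/(-41835) = (-23661 - 1*23544)/154 + ((6417 + 15060)/(11064 + 19340))/(-41835) = (-23661 - 23544)*(1/154) + (21477/30404)*(-1/41835) = -47205*1/154 + (21477*(1/30404))*(-1/41835) = -47205/154 + (21477/30404)*(-1/41835) = -47205/154 - 7159/423983780 = -909734338063/2967886460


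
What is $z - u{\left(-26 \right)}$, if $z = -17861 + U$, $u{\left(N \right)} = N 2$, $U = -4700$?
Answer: $-22509$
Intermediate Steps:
$u{\left(N \right)} = 2 N$
$z = -22561$ ($z = -17861 - 4700 = -22561$)
$z - u{\left(-26 \right)} = -22561 - 2 \left(-26\right) = -22561 - -52 = -22561 + 52 = -22509$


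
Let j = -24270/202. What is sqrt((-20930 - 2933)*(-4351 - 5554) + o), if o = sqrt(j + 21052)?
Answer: sqrt(2411139116015 + 101*sqrt(213525817))/101 ≈ 15374.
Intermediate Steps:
j = -12135/101 (j = -24270*1/202 = -12135/101 ≈ -120.15)
o = sqrt(213525817)/101 (o = sqrt(-12135/101 + 21052) = sqrt(2114117/101) = sqrt(213525817)/101 ≈ 144.68)
sqrt((-20930 - 2933)*(-4351 - 5554) + o) = sqrt((-20930 - 2933)*(-4351 - 5554) + sqrt(213525817)/101) = sqrt(-23863*(-9905) + sqrt(213525817)/101) = sqrt(236363015 + sqrt(213525817)/101)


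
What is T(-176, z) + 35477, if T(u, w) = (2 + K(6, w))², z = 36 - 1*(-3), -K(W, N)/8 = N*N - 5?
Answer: 147075353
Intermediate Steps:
K(W, N) = 40 - 8*N² (K(W, N) = -8*(N*N - 5) = -8*(N² - 5) = -8*(-5 + N²) = 40 - 8*N²)
z = 39 (z = 36 + 3 = 39)
T(u, w) = (42 - 8*w²)² (T(u, w) = (2 + (40 - 8*w²))² = (42 - 8*w²)²)
T(-176, z) + 35477 = 4*(-21 + 4*39²)² + 35477 = 4*(-21 + 4*1521)² + 35477 = 4*(-21 + 6084)² + 35477 = 4*6063² + 35477 = 4*36759969 + 35477 = 147039876 + 35477 = 147075353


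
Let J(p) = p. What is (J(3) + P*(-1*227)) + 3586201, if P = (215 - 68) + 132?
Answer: 3522871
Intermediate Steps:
P = 279 (P = 147 + 132 = 279)
(J(3) + P*(-1*227)) + 3586201 = (3 + 279*(-1*227)) + 3586201 = (3 + 279*(-227)) + 3586201 = (3 - 63333) + 3586201 = -63330 + 3586201 = 3522871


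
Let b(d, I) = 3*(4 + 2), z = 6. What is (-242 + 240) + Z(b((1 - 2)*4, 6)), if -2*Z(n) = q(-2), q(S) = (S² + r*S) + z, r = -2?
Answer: -9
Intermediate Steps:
b(d, I) = 18 (b(d, I) = 3*6 = 18)
q(S) = 6 + S² - 2*S (q(S) = (S² - 2*S) + 6 = 6 + S² - 2*S)
Z(n) = -7 (Z(n) = -(6 + (-2)² - 2*(-2))/2 = -(6 + 4 + 4)/2 = -½*14 = -7)
(-242 + 240) + Z(b((1 - 2)*4, 6)) = (-242 + 240) - 7 = -2 - 7 = -9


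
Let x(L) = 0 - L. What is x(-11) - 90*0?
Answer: 11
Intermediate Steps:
x(L) = -L
x(-11) - 90*0 = -1*(-11) - 90*0 = 11 + 0 = 11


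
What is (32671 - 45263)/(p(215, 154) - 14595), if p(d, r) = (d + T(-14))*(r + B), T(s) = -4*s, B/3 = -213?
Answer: 6296/73015 ≈ 0.086229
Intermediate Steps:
B = -639 (B = 3*(-213) = -639)
p(d, r) = (-639 + r)*(56 + d) (p(d, r) = (d - 4*(-14))*(r - 639) = (d + 56)*(-639 + r) = (56 + d)*(-639 + r) = (-639 + r)*(56 + d))
(32671 - 45263)/(p(215, 154) - 14595) = (32671 - 45263)/((-35784 - 639*215 + 56*154 + 215*154) - 14595) = -12592/((-35784 - 137385 + 8624 + 33110) - 14595) = -12592/(-131435 - 14595) = -12592/(-146030) = -12592*(-1/146030) = 6296/73015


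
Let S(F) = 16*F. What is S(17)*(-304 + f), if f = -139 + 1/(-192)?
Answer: -1445969/12 ≈ -1.2050e+5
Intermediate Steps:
f = -26689/192 (f = -139 - 1/192 = -26689/192 ≈ -139.01)
S(17)*(-304 + f) = (16*17)*(-304 - 26689/192) = 272*(-85057/192) = -1445969/12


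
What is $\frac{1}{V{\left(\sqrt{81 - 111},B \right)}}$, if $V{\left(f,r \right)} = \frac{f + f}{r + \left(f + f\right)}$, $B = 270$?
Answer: $1 - \frac{9 i \sqrt{30}}{2} \approx 1.0 - 24.648 i$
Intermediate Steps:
$V{\left(f,r \right)} = \frac{2 f}{r + 2 f}$
$\frac{1}{V{\left(\sqrt{81 - 111},B \right)}} = \frac{1}{2 \sqrt{81 - 111} \frac{1}{270 + 2 \sqrt{81 - 111}}} = \frac{1}{2 \sqrt{-30} \frac{1}{270 + 2 \sqrt{-30}}} = \frac{1}{2 i \sqrt{30} \frac{1}{270 + 2 i \sqrt{30}}} = - \frac{i \sqrt{30} \left(270 + 2 i \sqrt{30}\right)}{60}$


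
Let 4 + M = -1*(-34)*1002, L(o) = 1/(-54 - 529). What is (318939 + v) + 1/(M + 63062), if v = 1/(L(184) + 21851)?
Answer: 197311761429979519/618650467316 ≈ 3.1894e+5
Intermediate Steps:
L(o) = -1/583 (L(o) = 1/(-583) = -1/583)
M = 34064 (M = -4 - 1*(-34)*1002 = -4 + 34*1002 = -4 + 34068 = 34064)
v = 583/12739132 (v = 1/(-1/583 + 21851) = 1/(12739132/583) = 583/12739132 ≈ 4.5764e-5)
(318939 + v) + 1/(M + 63062) = (318939 + 583/12739132) + 1/(34064 + 63062) = 4063006021531/12739132 + 1/97126 = 197311761429979519/618650467316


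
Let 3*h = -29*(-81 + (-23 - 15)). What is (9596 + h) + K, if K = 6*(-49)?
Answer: 31357/3 ≈ 10452.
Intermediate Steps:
h = 3451/3 (h = (-29*(-81 + (-23 - 15)))/3 = (-29*(-81 - 38))/3 = (-29*(-119))/3 = (1/3)*3451 = 3451/3 ≈ 1150.3)
K = -294
(9596 + h) + K = (9596 + 3451/3) - 294 = 32239/3 - 294 = 31357/3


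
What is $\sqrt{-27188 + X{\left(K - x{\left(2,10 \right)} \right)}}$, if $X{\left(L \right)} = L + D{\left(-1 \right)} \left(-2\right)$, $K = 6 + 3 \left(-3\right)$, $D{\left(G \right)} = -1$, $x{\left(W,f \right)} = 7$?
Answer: $2 i \sqrt{6799} \approx 164.91 i$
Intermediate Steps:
$K = -3$ ($K = 6 - 9 = -3$)
$X{\left(L \right)} = 2 + L$ ($X{\left(L \right)} = L - -2 = L + 2 = 2 + L$)
$\sqrt{-27188 + X{\left(K - x{\left(2,10 \right)} \right)}} = \sqrt{-27188 + \left(2 - 10\right)} = \sqrt{-27188 - 8} = \sqrt{-27196} = 2 i \sqrt{6799}$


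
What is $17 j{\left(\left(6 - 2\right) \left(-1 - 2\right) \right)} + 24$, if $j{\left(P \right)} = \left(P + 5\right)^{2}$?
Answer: $857$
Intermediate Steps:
$j{\left(P \right)} = \left(5 + P\right)^{2}$
$17 j{\left(\left(6 - 2\right) \left(-1 - 2\right) \right)} + 24 = 17 \left(5 + \left(6 - 2\right) \left(-1 - 2\right)\right)^{2} + 24 = 17 \left(5 + 4 \left(-3\right)\right)^{2} + 24 = 17 \left(5 - 12\right)^{2} + 24 = 17 \left(-7\right)^{2} + 24 = 17 \cdot 49 + 24 = 833 + 24 = 857$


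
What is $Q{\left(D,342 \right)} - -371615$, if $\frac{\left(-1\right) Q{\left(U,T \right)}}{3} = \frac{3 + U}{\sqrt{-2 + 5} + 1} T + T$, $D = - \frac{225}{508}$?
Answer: $\frac{188925599}{508} - \frac{666387 \sqrt{3}}{508} \approx 3.6963 \cdot 10^{5}$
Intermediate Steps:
$D = - \frac{225}{508}$ ($D = \left(-225\right) \frac{1}{508} = - \frac{225}{508} \approx -0.44291$)
$Q{\left(U,T \right)} = - 3 T - \frac{3 T \left(3 + U\right)}{1 + \sqrt{3}}$ ($Q{\left(U,T \right)} = - 3 \left(\frac{3 + U}{\sqrt{-2 + 5} + 1} T + T\right) = - 3 \left(\frac{3 + U}{\sqrt{3} + 1} T + T\right) = - 3 \left(\frac{3 + U}{1 + \sqrt{3}} T + T\right) = - 3 \left(\frac{T \left(3 + U\right)}{1 + \sqrt{3}} + T\right) = - 3 \left(T + \frac{T \left(3 + U\right)}{1 + \sqrt{3}}\right) = - 3 T - \frac{3 T \left(3 + U\right)}{1 + \sqrt{3}}$)
$Q{\left(D,342 \right)} - -371615 = \frac{3}{2} \cdot 342 \left(1 - \frac{225}{508} - 3 \sqrt{3} - - \frac{225 \sqrt{3}}{508}\right) - -371615 = \frac{3}{2} \cdot 342 \left(1 - \frac{225}{508} - 3 \sqrt{3} + \frac{225 \sqrt{3}}{508}\right) + 371615 = \frac{3}{2} \cdot 342 \left(\frac{283}{508} - \frac{1299 \sqrt{3}}{508}\right) + 371615 = \left(\frac{145179}{508} - \frac{666387 \sqrt{3}}{508}\right) + 371615 = \frac{188925599}{508} - \frac{666387 \sqrt{3}}{508}$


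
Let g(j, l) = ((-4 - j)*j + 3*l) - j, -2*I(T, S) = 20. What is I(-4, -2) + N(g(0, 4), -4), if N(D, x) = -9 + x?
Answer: -23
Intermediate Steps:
I(T, S) = -10 (I(T, S) = -½*20 = -10)
g(j, l) = -j + 3*l + j*(-4 - j) (g(j, l) = (j*(-4 - j) + 3*l) - j = (3*l + j*(-4 - j)) - j = -j + 3*l + j*(-4 - j))
I(-4, -2) + N(g(0, 4), -4) = -10 + (-9 - 4) = -10 - 13 = -23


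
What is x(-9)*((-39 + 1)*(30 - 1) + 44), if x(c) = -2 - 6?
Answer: 8464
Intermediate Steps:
x(c) = -8
x(-9)*((-39 + 1)*(30 - 1) + 44) = -8*((-39 + 1)*(30 - 1) + 44) = -8*(-38*29 + 44) = -8*(-1102 + 44) = -8*(-1058) = 8464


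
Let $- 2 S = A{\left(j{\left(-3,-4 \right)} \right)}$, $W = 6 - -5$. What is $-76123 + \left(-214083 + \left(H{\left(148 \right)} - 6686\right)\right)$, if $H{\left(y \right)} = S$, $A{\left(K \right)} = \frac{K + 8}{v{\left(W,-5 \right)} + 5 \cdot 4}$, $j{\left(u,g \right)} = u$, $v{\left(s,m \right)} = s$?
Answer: $- \frac{18407309}{62} \approx -2.9689 \cdot 10^{5}$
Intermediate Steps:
$W = 11$ ($W = 6 + 5 = 11$)
$A{\left(K \right)} = \frac{8}{31} + \frac{K}{31}$ ($A{\left(K \right)} = \frac{K + 8}{11 + 5 \cdot 4} = \frac{8 + K}{11 + 20} = \frac{8 + K}{31} = \left(8 + K\right) \frac{1}{31} = \frac{8}{31} + \frac{K}{31}$)
$S = - \frac{5}{62}$ ($S = - \frac{\frac{8}{31} + \frac{1}{31} \left(-3\right)}{2} = - \frac{\frac{8}{31} - \frac{3}{31}}{2} = \left(- \frac{1}{2}\right) \frac{5}{31} = - \frac{5}{62} \approx -0.080645$)
$H{\left(y \right)} = - \frac{5}{62}$
$-76123 + \left(-214083 + \left(H{\left(148 \right)} - 6686\right)\right) = -76123 - \frac{13687683}{62} = - \frac{18407309}{62}$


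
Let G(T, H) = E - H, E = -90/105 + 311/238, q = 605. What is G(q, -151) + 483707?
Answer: 115158311/238 ≈ 4.8386e+5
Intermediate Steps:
E = 107/238 (E = -90*1/105 + 311*(1/238) = -6/7 + 311/238 = 107/238 ≈ 0.44958)
G(T, H) = 107/238 - H
G(q, -151) + 483707 = (107/238 - 1*(-151)) + 483707 = (107/238 + 151) + 483707 = 36045/238 + 483707 = 115158311/238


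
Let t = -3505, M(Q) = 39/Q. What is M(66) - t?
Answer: 77123/22 ≈ 3505.6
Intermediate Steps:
M(66) - t = 39/66 - 1*(-3505) = 39*(1/66) + 3505 = 13/22 + 3505 = 77123/22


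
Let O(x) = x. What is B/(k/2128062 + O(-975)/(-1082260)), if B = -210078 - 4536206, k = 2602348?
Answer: -1093124442510147408/281849200693 ≈ -3.8784e+6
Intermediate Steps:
B = -4746284
B/(k/2128062 + O(-975)/(-1082260)) = -4746284/(2602348/2128062 - 975/(-1082260)) = -4746284/(2602348*(1/2128062) - 975*(-1/1082260)) = -4746284/(1301174/1064031 + 195/216452) = -4746284/281849200693/230311638012 = -4746284*230311638012/281849200693 = -1093124442510147408/281849200693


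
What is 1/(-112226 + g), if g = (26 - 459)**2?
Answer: 1/75263 ≈ 1.3287e-5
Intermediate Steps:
g = 187489 (g = (-433)**2 = 187489)
1/(-112226 + g) = 1/(-112226 + 187489) = 1/75263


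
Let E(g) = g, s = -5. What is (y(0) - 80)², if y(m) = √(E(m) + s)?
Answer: (80 - I*√5)² ≈ 6395.0 - 357.77*I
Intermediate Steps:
y(m) = √(-5 + m) (y(m) = √(m - 5) = √(-5 + m))
(y(0) - 80)² = (√(-5 + 0) - 80)² = (√(-5) - 80)² = (I*√5 - 80)² = (-80 + I*√5)²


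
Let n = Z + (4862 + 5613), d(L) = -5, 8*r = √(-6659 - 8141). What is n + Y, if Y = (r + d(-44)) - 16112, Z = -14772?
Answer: -20414 + 5*I*√37/2 ≈ -20414.0 + 15.207*I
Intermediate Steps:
r = 5*I*√37/2 (r = √(-6659 - 8141)/8 = √(-14800)/8 = (20*I*√37)/8 = 5*I*√37/2 ≈ 15.207*I)
n = -4297 (n = -14772 + (4862 + 5613) = -14772 + 10475 = -4297)
Y = -16117 + 5*I*√37/2 (Y = (5*I*√37/2 - 5) - 16112 = (-5 + 5*I*√37/2) - 16112 = -16117 + 5*I*√37/2 ≈ -16117.0 + 15.207*I)
n + Y = -4297 + (-16117 + 5*I*√37/2) = -20414 + 5*I*√37/2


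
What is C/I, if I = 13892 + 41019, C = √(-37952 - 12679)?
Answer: I*√50631/54911 ≈ 0.0040978*I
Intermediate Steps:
C = I*√50631 (C = √(-50631) = I*√50631 ≈ 225.01*I)
I = 54911
C/I = (I*√50631)/54911 = (I*√50631)*(1/54911) = I*√50631/54911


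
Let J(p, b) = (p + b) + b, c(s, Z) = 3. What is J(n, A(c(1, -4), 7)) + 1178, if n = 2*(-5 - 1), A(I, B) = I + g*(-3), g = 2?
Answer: 1160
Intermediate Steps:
A(I, B) = -6 + I (A(I, B) = I + 2*(-3) = I - 6 = -6 + I)
n = -12 (n = 2*(-6) = -12)
J(p, b) = p + 2*b (J(p, b) = (b + p) + b = p + 2*b)
J(n, A(c(1, -4), 7)) + 1178 = (-12 + 2*(-6 + 3)) + 1178 = (-12 + 2*(-3)) + 1178 = (-12 - 6) + 1178 = -18 + 1178 = 1160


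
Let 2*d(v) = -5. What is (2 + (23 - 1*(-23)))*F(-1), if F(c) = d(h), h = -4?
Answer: -120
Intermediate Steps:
d(v) = -5/2 (d(v) = (½)*(-5) = -5/2)
F(c) = -5/2
(2 + (23 - 1*(-23)))*F(-1) = (2 + (23 - 1*(-23)))*(-5/2) = (2 + (23 + 23))*(-5/2) = (2 + 46)*(-5/2) = 48*(-5/2) = -120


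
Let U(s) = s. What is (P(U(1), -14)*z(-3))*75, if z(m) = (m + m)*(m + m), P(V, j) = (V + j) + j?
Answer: -72900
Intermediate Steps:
P(V, j) = V + 2*j
z(m) = 4*m² (z(m) = (2*m)*(2*m) = 4*m²)
(P(U(1), -14)*z(-3))*75 = ((1 + 2*(-14))*(4*(-3)²))*75 = ((1 - 28)*(4*9))*75 = -27*36*75 = -972*75 = -72900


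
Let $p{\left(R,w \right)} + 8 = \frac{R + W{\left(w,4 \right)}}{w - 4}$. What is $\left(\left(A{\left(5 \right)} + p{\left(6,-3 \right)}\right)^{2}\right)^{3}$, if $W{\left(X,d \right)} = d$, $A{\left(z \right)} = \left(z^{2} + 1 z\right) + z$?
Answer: $\frac{32894113444921}{117649} \approx 2.796 \cdot 10^{8}$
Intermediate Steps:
$A{\left(z \right)} = z^{2} + 2 z$ ($A{\left(z \right)} = \left(z^{2} + z\right) + z = \left(z + z^{2}\right) + z = z^{2} + 2 z$)
$p{\left(R,w \right)} = -8 + \frac{4 + R}{-4 + w}$ ($p{\left(R,w \right)} = -8 + \frac{R + 4}{w - 4} = -8 + \frac{4 + R}{-4 + w}$)
$\left(\left(A{\left(5 \right)} + p{\left(6,-3 \right)}\right)^{2}\right)^{3} = \left(\left(5 \left(2 + 5\right) + \frac{36 + 6 - -24}{-4 - 3}\right)^{2}\right)^{3} = \left(\left(5 \cdot 7 + \frac{36 + 6 + 24}{-7}\right)^{2}\right)^{3} = \left(\left(35 - \frac{66}{7}\right)^{2}\right)^{3} = \left(\left(\frac{179}{7}\right)^{2}\right)^{3} = \left(\frac{32041}{49}\right)^{3} = \frac{32894113444921}{117649}$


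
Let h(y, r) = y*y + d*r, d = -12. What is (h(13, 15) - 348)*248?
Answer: -89032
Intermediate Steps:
h(y, r) = y² - 12*r (h(y, r) = y*y - 12*r = y² - 12*r)
(h(13, 15) - 348)*248 = ((13² - 12*15) - 348)*248 = ((169 - 180) - 348)*248 = (-11 - 348)*248 = -359*248 = -89032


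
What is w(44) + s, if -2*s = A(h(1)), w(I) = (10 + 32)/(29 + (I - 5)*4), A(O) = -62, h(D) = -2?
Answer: 5777/185 ≈ 31.227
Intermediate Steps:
w(I) = 42/(9 + 4*I) (w(I) = 42/(29 + (-5 + I)*4) = 42/(29 + (-20 + 4*I)) = 42/(9 + 4*I))
s = 31 (s = -½*(-62) = 31)
w(44) + s = 42/(9 + 4*44) + 31 = 42/(9 + 176) + 31 = 42/185 + 31 = 5777/185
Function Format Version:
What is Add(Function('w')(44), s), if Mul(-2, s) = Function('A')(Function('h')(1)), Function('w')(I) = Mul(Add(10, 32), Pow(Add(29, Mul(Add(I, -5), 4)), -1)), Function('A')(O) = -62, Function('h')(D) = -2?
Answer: Rational(5777, 185) ≈ 31.227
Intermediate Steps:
Function('w')(I) = Mul(42, Pow(Add(9, Mul(4, I)), -1)) (Function('w')(I) = Mul(42, Pow(Add(29, Mul(Add(-5, I), 4)), -1)) = Mul(42, Pow(Add(29, Add(-20, Mul(4, I))), -1)) = Mul(42, Pow(Add(9, Mul(4, I)), -1)))
s = 31 (s = Mul(Rational(-1, 2), -62) = 31)
Add(Function('w')(44), s) = Add(Mul(42, Pow(Add(9, Mul(4, 44)), -1)), 31) = Add(Mul(42, Pow(Add(9, 176), -1)), 31) = Add(Mul(42, Pow(185, -1)), 31) = Add(Mul(42, Rational(1, 185)), 31) = Add(Rational(42, 185), 31) = Rational(5777, 185)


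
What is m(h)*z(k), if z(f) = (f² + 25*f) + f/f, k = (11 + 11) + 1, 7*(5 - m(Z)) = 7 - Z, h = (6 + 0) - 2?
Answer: 35360/7 ≈ 5051.4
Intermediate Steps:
h = 4 (h = 6 - 2 = 4)
m(Z) = 4 + Z/7 (m(Z) = 5 - (7 - Z)/7 = 5 + (-1 + Z/7) = 4 + Z/7)
k = 23 (k = 22 + 1 = 23)
z(f) = 1 + f² + 25*f (z(f) = (f² + 25*f) + 1 = 1 + f² + 25*f)
m(h)*z(k) = (4 + (⅐)*4)*(1 + 23² + 25*23) = (4 + 4/7)*(1 + 529 + 575) = (32/7)*1105 = 35360/7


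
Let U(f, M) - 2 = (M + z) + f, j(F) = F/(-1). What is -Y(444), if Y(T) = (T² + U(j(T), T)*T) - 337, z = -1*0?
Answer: -197687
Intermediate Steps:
z = 0
j(F) = -F (j(F) = F*(-1) = -F)
U(f, M) = 2 + M + f (U(f, M) = 2 + ((M + 0) + f) = 2 + (M + f) = 2 + M + f)
Y(T) = -337 + T² + 2*T (Y(T) = (T² + (2 + T - T)*T) - 337 = (T² + 2*T) - 337 = -337 + T² + 2*T)
-Y(444) = -(-337 + 444² + 2*444) = -(-337 + 197136 + 888) = -1*197687 = -197687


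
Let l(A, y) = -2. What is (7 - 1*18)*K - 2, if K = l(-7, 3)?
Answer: 20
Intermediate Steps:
K = -2
(7 - 1*18)*K - 2 = (7 - 1*18)*(-2) - 2 = (7 - 18)*(-2) - 2 = -11*(-2) - 2 = 22 - 2 = 20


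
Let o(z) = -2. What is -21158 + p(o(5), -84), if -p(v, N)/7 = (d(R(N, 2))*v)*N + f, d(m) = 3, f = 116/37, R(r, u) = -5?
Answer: -914194/37 ≈ -24708.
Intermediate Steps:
f = 116/37 (f = 116*(1/37) = 116/37 ≈ 3.1351)
p(v, N) = -812/37 - 21*N*v (p(v, N) = -7*((3*v)*N + 116/37) = -7*(3*N*v + 116/37) = -7*(116/37 + 3*N*v) = -812/37 - 21*N*v)
-21158 + p(o(5), -84) = -21158 + (-812/37 - 21*(-84)*(-2)) = -21158 + (-812/37 - 3528) = -21158 - 131348/37 = -914194/37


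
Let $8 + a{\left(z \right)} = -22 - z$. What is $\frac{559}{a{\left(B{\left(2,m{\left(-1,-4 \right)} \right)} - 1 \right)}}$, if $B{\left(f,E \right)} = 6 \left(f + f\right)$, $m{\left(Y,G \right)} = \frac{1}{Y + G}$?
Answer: $- \frac{559}{53} \approx -10.547$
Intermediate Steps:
$m{\left(Y,G \right)} = \frac{1}{G + Y}$
$B{\left(f,E \right)} = 12 f$ ($B{\left(f,E \right)} = 6 \cdot 2 f = 12 f$)
$a{\left(z \right)} = -30 - z$ ($a{\left(z \right)} = -8 - \left(22 + z\right) = -30 - z$)
$\frac{559}{a{\left(B{\left(2,m{\left(-1,-4 \right)} \right)} - 1 \right)}} = \frac{559}{-30 - \left(12 \cdot 2 - 1\right)} = \frac{559}{-30 - \left(24 - 1\right)} = \frac{559}{-30 - 23} = \frac{559}{-53} = 559 \left(- \frac{1}{53}\right) = - \frac{559}{53}$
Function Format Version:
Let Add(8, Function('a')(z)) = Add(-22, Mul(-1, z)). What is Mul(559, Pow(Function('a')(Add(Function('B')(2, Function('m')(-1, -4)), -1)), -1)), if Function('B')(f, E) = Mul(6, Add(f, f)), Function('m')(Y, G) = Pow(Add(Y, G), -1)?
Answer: Rational(-559, 53) ≈ -10.547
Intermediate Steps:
Function('m')(Y, G) = Pow(Add(G, Y), -1)
Function('B')(f, E) = Mul(12, f) (Function('B')(f, E) = Mul(6, Mul(2, f)) = Mul(12, f))
Function('a')(z) = Add(-30, Mul(-1, z)) (Function('a')(z) = Add(-8, Add(-22, Mul(-1, z))) = Add(-30, Mul(-1, z)))
Mul(559, Pow(Function('a')(Add(Function('B')(2, Function('m')(-1, -4)), -1)), -1)) = Mul(559, Pow(Add(-30, Mul(-1, Add(Mul(12, 2), -1))), -1)) = Mul(559, Pow(Add(-30, Mul(-1, Add(24, -1))), -1)) = Mul(559, Pow(Add(-30, Mul(-1, 23)), -1)) = Mul(559, Pow(Add(-30, -23), -1)) = Mul(559, Pow(-53, -1)) = Mul(559, Rational(-1, 53)) = Rational(-559, 53)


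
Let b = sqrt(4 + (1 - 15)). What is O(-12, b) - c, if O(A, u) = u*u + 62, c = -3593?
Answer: 3645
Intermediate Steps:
b = I*sqrt(10) (b = sqrt(4 - 14) = sqrt(-10) = I*sqrt(10) ≈ 3.1623*I)
O(A, u) = 62 + u**2 (O(A, u) = u**2 + 62 = 62 + u**2)
O(-12, b) - c = (62 + (I*sqrt(10))**2) - 1*(-3593) = (62 - 10) + 3593 = 52 + 3593 = 3645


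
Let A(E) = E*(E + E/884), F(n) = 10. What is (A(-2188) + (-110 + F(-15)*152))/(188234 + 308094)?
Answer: 529755735/54844244 ≈ 9.6593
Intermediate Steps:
A(E) = 885*E²/884 (A(E) = E*(E + E*(1/884)) = E*(E + E/884) = E*(885*E/884) = 885*E²/884)
(A(-2188) + (-110 + F(-15)*152))/(188234 + 308094) = ((885/884)*(-2188)² + (-110 + 10*152))/(188234 + 308094) = ((885/884)*4787344 + (-110 + 1520))/496328 = (1059199860/221 + 1410)*(1/496328) = (1059511470/221)*(1/496328) = 529755735/54844244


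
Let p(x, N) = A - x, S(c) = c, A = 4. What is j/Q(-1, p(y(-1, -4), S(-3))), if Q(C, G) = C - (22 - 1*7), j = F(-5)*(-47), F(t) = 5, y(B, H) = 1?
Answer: 235/16 ≈ 14.688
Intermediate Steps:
p(x, N) = 4 - x
j = -235 (j = 5*(-47) = -235)
Q(C, G) = -15 + C (Q(C, G) = C - (22 - 7) = C - 1*15 = C - 15 = -15 + C)
j/Q(-1, p(y(-1, -4), S(-3))) = -235/(-15 - 1) = -235/(-16) = -235*(-1/16) = 235/16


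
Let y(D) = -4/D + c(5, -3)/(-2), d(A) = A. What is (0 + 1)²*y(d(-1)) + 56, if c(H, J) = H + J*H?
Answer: 65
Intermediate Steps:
c(H, J) = H + H*J
y(D) = 5 - 4/D (y(D) = -4/D + (5*(1 - 3))/(-2) = -4/D + (5*(-2))*(-½) = -4/D - 10*(-½) = -4/D + 5 = 5 - 4/D)
(0 + 1)²*y(d(-1)) + 56 = (0 + 1)²*(5 - 4/(-1)) + 56 = 1²*(5 - 4*(-1)) + 56 = 1*(5 + 4) + 56 = 1*9 + 56 = 9 + 56 = 65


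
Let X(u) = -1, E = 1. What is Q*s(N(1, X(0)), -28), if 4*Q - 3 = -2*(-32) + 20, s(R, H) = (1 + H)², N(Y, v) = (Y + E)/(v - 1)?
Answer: 63423/4 ≈ 15856.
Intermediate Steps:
N(Y, v) = (1 + Y)/(-1 + v) (N(Y, v) = (Y + 1)/(v - 1) = (1 + Y)/(-1 + v))
Q = 87/4 (Q = ¾ + (-2*(-32) + 20)/4 = ¾ + (64 + 20)/4 = ¾ + (¼)*84 = ¾ + 21 = 87/4 ≈ 21.750)
Q*s(N(1, X(0)), -28) = 87*(1 - 28)²/4 = (87/4)*(-27)² = (87/4)*729 = 63423/4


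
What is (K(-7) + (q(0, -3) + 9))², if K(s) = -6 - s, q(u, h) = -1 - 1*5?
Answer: 16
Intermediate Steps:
q(u, h) = -6 (q(u, h) = -1 - 5 = -6)
(K(-7) + (q(0, -3) + 9))² = ((-6 - 1*(-7)) + (-6 + 9))² = ((-6 + 7) + 3)² = (1 + 3)² = 4² = 16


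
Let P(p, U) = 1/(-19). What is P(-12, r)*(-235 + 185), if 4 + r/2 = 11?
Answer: 50/19 ≈ 2.6316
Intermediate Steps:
r = 14 (r = -8 + 2*11 = -8 + 22 = 14)
P(p, U) = -1/19
P(-12, r)*(-235 + 185) = -(-235 + 185)/19 = -1/19*(-50) = 50/19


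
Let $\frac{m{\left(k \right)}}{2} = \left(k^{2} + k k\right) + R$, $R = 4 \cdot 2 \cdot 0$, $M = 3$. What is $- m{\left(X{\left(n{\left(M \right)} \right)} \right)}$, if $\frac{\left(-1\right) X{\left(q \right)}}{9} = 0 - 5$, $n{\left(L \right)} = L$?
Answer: $-8100$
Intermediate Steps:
$R = 0$ ($R = 8 \cdot 0 = 0$)
$X{\left(q \right)} = 45$ ($X{\left(q \right)} = - 9 \left(0 - 5\right) = \left(-9\right) \left(-5\right) = 45$)
$m{\left(k \right)} = 4 k^{2}$ ($m{\left(k \right)} = 2 \left(\left(k^{2} + k k\right) + 0\right) = 2 \left(\left(k^{2} + k^{2}\right) + 0\right) = 2 \left(2 k^{2} + 0\right) = 2 \cdot 2 k^{2} = 4 k^{2}$)
$- m{\left(X{\left(n{\left(M \right)} \right)} \right)} = - 4 \cdot 45^{2} = - 4 \cdot 2025 = \left(-1\right) 8100 = -8100$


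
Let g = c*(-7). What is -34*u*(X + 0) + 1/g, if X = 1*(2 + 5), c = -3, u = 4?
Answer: -19991/21 ≈ -951.95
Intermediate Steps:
X = 7 (X = 1*7 = 7)
g = 21 (g = -3*(-7) = 21)
-34*u*(X + 0) + 1/g = -136*(7 + 0) + 1/21 = -136*7 + 1/21 = -34*28 + 1/21 = -952 + 1/21 = -19991/21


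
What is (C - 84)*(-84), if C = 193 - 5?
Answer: -8736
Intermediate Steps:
C = 188
(C - 84)*(-84) = (188 - 84)*(-84) = 104*(-84) = -8736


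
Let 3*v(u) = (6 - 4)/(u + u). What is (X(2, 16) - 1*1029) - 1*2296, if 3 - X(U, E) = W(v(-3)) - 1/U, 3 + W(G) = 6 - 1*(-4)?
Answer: -6657/2 ≈ -3328.5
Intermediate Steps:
v(u) = 1/(3*u) (v(u) = ((6 - 4)/(u + u))/3 = (2/((2*u)))/3 = (2*(1/(2*u)))/3 = 1/(3*u))
W(G) = 7 (W(G) = -3 + (6 - 1*(-4)) = -3 + (6 + 4) = -3 + 10 = 7)
X(U, E) = -4 + 1/U (X(U, E) = 3 - (7 - 1/U) = 3 + (-7 + 1/U) = -4 + 1/U)
(X(2, 16) - 1*1029) - 1*2296 = ((-4 + 1/2) - 1*1029) - 1*2296 = ((-4 + ½) - 1029) - 2296 = (-7/2 - 1029) - 2296 = -2065/2 - 2296 = -6657/2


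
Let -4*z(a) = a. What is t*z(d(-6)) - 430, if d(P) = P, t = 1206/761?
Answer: -325421/761 ≈ -427.62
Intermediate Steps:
t = 1206/761 (t = 1206*(1/761) = 1206/761 ≈ 1.5848)
z(a) = -a/4
t*z(d(-6)) - 430 = 1206*(-1/4*(-6))/761 - 430 = (1206/761)*(3/2) - 430 = 1809/761 - 430 = -325421/761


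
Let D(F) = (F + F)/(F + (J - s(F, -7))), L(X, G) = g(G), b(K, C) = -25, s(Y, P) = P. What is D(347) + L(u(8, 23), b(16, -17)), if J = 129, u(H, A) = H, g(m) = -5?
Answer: -1721/483 ≈ -3.5631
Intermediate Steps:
L(X, G) = -5
D(F) = 2*F/(136 + F) (D(F) = (F + F)/(F + (129 - 1*(-7))) = (2*F)/(F + (129 + 7)) = (2*F)/(F + 136) = (2*F)/(136 + F) = 2*F/(136 + F))
D(347) + L(u(8, 23), b(16, -17)) = 2*347/(136 + 347) - 5 = 2*347/483 - 5 = 2*347*(1/483) - 5 = 694/483 - 5 = -1721/483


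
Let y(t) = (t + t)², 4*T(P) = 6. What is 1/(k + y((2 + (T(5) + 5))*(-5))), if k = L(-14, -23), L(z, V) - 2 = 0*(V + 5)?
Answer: 1/7227 ≈ 0.00013837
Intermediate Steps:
T(P) = 3/2 (T(P) = (¼)*6 = 3/2)
L(z, V) = 2 (L(z, V) = 2 + 0*(V + 5) = 2 + 0*(5 + V) = 2 + 0 = 2)
k = 2
y(t) = 4*t² (y(t) = (2*t)² = 4*t²)
1/(k + y((2 + (T(5) + 5))*(-5))) = 1/(2 + 4*((2 + (3/2 + 5))*(-5))²) = 1/(2 + 4*((2 + 13/2)*(-5))²) = 1/(2 + 4*((17/2)*(-5))²) = 1/(2 + 4*(-85/2)²) = 1/(2 + 4*(7225/4)) = 1/(2 + 7225) = 1/7227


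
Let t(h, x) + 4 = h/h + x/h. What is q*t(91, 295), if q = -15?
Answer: -330/91 ≈ -3.6264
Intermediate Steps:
t(h, x) = -3 + x/h (t(h, x) = -4 + (h/h + x/h) = -4 + (1 + x/h) = -3 + x/h)
q*t(91, 295) = -15*(-3 + 295/91) = -15*22/91 = -330/91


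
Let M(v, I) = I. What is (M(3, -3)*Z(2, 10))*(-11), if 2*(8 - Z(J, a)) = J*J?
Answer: 198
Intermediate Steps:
Z(J, a) = 8 - J²/2 (Z(J, a) = 8 - J*J/2 = 8 - J²/2)
(M(3, -3)*Z(2, 10))*(-11) = -3*(8 - ½*2²)*(-11) = -3*(8 - ½*4)*(-11) = -3*(8 - 2)*(-11) = -3*6*(-11) = -18*(-11) = 198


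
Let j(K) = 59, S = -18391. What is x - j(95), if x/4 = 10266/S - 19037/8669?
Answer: -11162884845/159431579 ≈ -70.017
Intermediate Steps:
x = -1756421684/159431579 (x = 4*(10266/(-18391) - 19037/8669) = 4*(10266*(-1/18391) - 19037*1/8669) = 4*(-10266/18391 - 19037/8669) = 4*(-439105421/159431579) = -1756421684/159431579 ≈ -11.017)
x - j(95) = -1756421684/159431579 - 1*59 = -1756421684/159431579 - 59 = -11162884845/159431579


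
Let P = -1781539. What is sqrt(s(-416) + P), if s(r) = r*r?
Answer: I*sqrt(1608483) ≈ 1268.3*I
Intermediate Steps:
s(r) = r**2
sqrt(s(-416) + P) = sqrt((-416)**2 - 1781539) = sqrt(173056 - 1781539) = sqrt(-1608483) = I*sqrt(1608483)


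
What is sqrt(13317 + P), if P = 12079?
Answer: 2*sqrt(6349) ≈ 159.36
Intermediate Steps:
sqrt(13317 + P) = sqrt(13317 + 12079) = sqrt(25396) = 2*sqrt(6349)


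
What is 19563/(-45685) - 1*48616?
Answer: -2221041523/45685 ≈ -48616.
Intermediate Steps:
19563/(-45685) - 1*48616 = 19563*(-1/45685) - 48616 = -19563/45685 - 48616 = -2221041523/45685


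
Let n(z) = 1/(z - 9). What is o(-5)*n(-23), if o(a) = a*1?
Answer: 5/32 ≈ 0.15625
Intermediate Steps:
n(z) = 1/(-9 + z)
o(a) = a
o(-5)*n(-23) = -5/(-9 - 23) = -5/(-32) = -5*(-1/32) = 5/32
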